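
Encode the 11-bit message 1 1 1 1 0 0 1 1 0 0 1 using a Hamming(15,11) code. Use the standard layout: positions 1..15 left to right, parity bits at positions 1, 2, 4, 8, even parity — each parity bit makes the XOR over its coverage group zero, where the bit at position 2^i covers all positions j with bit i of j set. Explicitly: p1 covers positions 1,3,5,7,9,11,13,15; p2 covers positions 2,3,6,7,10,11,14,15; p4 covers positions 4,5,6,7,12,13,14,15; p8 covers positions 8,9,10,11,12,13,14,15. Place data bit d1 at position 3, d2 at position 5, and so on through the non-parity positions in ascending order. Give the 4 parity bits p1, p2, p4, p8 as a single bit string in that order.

Place data bits at non-power-of-two positions: b3=1, b5=1, b6=1, b7=1, b9=0, b10=0, b11=1, b12=1, b13=0, b14=0, b15=1.
p1 = XOR of data positions {3,5,7,9,11,13,15} = 1⊕1⊕1⊕0⊕1⊕0⊕1 = 1
p2 = XOR of data positions {3,6,7,10,11,14,15} = 1⊕1⊕1⊕0⊕1⊕0⊕1 = 1
p4 = XOR of data positions {5,6,7,12,13,14,15} = 1⊕1⊕1⊕1⊕0⊕0⊕1 = 1
p8 = XOR of data positions {9,10,11,12,13,14,15} = 0⊕0⊕1⊕1⊕0⊕0⊕1 = 1
Parity bits p1,p2,p4,p8 = 1111

1111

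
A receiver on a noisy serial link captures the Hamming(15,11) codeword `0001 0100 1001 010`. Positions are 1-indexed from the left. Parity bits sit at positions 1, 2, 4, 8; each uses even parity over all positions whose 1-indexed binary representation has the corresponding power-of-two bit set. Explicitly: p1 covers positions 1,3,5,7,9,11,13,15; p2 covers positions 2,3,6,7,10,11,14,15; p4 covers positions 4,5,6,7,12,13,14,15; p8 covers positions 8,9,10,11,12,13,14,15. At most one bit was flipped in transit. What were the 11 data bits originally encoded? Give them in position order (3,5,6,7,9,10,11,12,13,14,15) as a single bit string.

00100001010

s1: b1⊕b3⊕b5⊕b7⊕b9⊕b11⊕b13⊕b15 = 0⊕0⊕0⊕0⊕1⊕0⊕0⊕0 = 1
s2: b2⊕b3⊕b6⊕b7⊕b10⊕b11⊕b14⊕b15 = 0⊕0⊕1⊕0⊕0⊕0⊕1⊕0 = 0
s4: b4⊕b5⊕b6⊕b7⊕b12⊕b13⊕b14⊕b15 = 1⊕0⊕1⊕0⊕1⊕0⊕1⊕0 = 0
s8: b8⊕b9⊕b10⊕b11⊕b12⊕b13⊕b14⊕b15 = 0⊕1⊕0⊕0⊕1⊕0⊕1⊕0 = 1
Syndrome (s8...s1) = 1001 → position 9.
Flip bit 9: corrected codeword = 000101000001010
Data bits at positions 3,5,6,7,9,10,11,12,13,14,15: 00100001010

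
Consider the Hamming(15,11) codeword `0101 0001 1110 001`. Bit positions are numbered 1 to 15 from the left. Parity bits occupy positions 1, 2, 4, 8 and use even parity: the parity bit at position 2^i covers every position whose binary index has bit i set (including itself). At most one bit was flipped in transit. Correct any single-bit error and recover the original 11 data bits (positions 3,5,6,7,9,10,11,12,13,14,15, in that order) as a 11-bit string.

00000110001

s1: b1⊕b3⊕b5⊕b7⊕b9⊕b11⊕b13⊕b15 = 0⊕0⊕0⊕0⊕1⊕1⊕0⊕1 = 1
s2: b2⊕b3⊕b6⊕b7⊕b10⊕b11⊕b14⊕b15 = 1⊕0⊕0⊕0⊕1⊕1⊕0⊕1 = 0
s4: b4⊕b5⊕b6⊕b7⊕b12⊕b13⊕b14⊕b15 = 1⊕0⊕0⊕0⊕0⊕0⊕0⊕1 = 0
s8: b8⊕b9⊕b10⊕b11⊕b12⊕b13⊕b14⊕b15 = 1⊕1⊕1⊕1⊕0⊕0⊕0⊕1 = 1
Syndrome (s8...s1) = 1001 → position 9.
Flip bit 9: corrected codeword = 010100010110001
Data bits at positions 3,5,6,7,9,10,11,12,13,14,15: 00000110001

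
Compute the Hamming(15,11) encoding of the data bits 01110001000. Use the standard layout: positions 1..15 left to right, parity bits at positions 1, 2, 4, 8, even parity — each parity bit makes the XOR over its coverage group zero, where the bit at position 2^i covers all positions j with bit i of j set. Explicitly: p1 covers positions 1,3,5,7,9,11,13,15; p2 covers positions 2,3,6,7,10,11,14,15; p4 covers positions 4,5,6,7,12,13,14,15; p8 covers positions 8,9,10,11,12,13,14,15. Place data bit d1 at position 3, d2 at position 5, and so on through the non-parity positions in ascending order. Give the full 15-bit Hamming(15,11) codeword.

Place data bits at non-power-of-two positions: b3=0, b5=1, b6=1, b7=1, b9=0, b10=0, b11=0, b12=1, b13=0, b14=0, b15=0.
p1 = XOR of data positions {3,5,7,9,11,13,15} = 0⊕1⊕1⊕0⊕0⊕0⊕0 = 0
p2 = XOR of data positions {3,6,7,10,11,14,15} = 0⊕1⊕1⊕0⊕0⊕0⊕0 = 0
p4 = XOR of data positions {5,6,7,12,13,14,15} = 1⊕1⊕1⊕1⊕0⊕0⊕0 = 0
p8 = XOR of data positions {9,10,11,12,13,14,15} = 0⊕0⊕0⊕1⊕0⊕0⊕0 = 1
Codeword b1..b15 = 000011110001000

000011110001000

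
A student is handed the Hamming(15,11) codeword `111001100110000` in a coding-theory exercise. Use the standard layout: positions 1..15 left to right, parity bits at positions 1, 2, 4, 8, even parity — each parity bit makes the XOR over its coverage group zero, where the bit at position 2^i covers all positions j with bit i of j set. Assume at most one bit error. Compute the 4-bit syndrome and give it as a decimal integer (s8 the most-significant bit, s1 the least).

0

s1: b1⊕b3⊕b5⊕b7⊕b9⊕b11⊕b13⊕b15 = 1⊕1⊕0⊕1⊕0⊕1⊕0⊕0 = 0
s2: b2⊕b3⊕b6⊕b7⊕b10⊕b11⊕b14⊕b15 = 1⊕1⊕1⊕1⊕1⊕1⊕0⊕0 = 0
s4: b4⊕b5⊕b6⊕b7⊕b12⊕b13⊕b14⊕b15 = 0⊕0⊕1⊕1⊕0⊕0⊕0⊕0 = 0
s8: b8⊕b9⊕b10⊕b11⊕b12⊕b13⊕b14⊕b15 = 0⊕0⊕1⊕1⊕0⊕0⊕0⊕0 = 0
Syndrome (s8...s1) = 0000 → position 0 (no error).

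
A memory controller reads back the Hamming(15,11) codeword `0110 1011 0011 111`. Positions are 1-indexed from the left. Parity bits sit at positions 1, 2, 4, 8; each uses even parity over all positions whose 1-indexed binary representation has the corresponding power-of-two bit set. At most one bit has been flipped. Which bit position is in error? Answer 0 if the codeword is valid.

s1: b1⊕b3⊕b5⊕b7⊕b9⊕b11⊕b13⊕b15 = 0⊕1⊕1⊕1⊕0⊕1⊕1⊕1 = 0
s2: b2⊕b3⊕b6⊕b7⊕b10⊕b11⊕b14⊕b15 = 1⊕1⊕0⊕1⊕0⊕1⊕1⊕1 = 0
s4: b4⊕b5⊕b6⊕b7⊕b12⊕b13⊕b14⊕b15 = 0⊕1⊕0⊕1⊕1⊕1⊕1⊕1 = 0
s8: b8⊕b9⊕b10⊕b11⊕b12⊕b13⊕b14⊕b15 = 1⊕0⊕0⊕1⊕1⊕1⊕1⊕1 = 0
Syndrome (s8...s1) = 0000 → position 0 (no error).

0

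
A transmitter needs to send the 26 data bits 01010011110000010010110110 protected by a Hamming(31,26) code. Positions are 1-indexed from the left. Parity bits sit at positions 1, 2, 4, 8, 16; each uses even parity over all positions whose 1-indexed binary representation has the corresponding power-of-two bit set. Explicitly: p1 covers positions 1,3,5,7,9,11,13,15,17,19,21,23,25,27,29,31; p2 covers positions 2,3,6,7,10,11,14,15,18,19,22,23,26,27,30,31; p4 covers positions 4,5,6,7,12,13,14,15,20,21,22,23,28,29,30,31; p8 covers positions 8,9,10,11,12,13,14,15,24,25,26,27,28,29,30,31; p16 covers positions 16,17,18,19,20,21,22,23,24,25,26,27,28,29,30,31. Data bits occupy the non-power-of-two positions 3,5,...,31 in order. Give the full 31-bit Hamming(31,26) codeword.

Place data bits at non-power-of-two positions: b3=0, b5=1, b6=0, b7=1, b9=0, b10=0, b11=1, b12=1, b13=1, b14=1, b15=0, b17=0, b18=0, b19=0, b20=0, b21=1, b22=0, b23=0, b24=1, b25=0, b26=1, b27=1, b28=0, b29=1, b30=1, b31=0.
p1 = XOR of data positions {3,5,7,9,11,13,15,17,19,21,23,25,27,29,31} = 0⊕1⊕1⊕0⊕1⊕1⊕0⊕0⊕0⊕1⊕0⊕0⊕1⊕1⊕0 = 1
p2 = XOR of data positions {3,6,7,10,11,14,15,18,19,22,23,26,27,30,31} = 0⊕0⊕1⊕0⊕1⊕1⊕0⊕0⊕0⊕0⊕0⊕1⊕1⊕1⊕0 = 0
p4 = XOR of data positions {5,6,7,12,13,14,15,20,21,22,23,28,29,30,31} = 1⊕0⊕1⊕1⊕1⊕1⊕0⊕0⊕1⊕0⊕0⊕0⊕1⊕1⊕0 = 0
p8 = XOR of data positions {9,10,11,12,13,14,15,24,25,26,27,28,29,30,31} = 0⊕0⊕1⊕1⊕1⊕1⊕0⊕1⊕0⊕1⊕1⊕0⊕1⊕1⊕0 = 1
p16 = XOR of data positions {17,18,19,20,21,22,23,24,25,26,27,28,29,30,31} = 0⊕0⊕0⊕0⊕1⊕0⊕0⊕1⊕0⊕1⊕1⊕0⊕1⊕1⊕0 = 0
Codeword b1..b31 = 1000101100111100000010010110110

1000101100111100000010010110110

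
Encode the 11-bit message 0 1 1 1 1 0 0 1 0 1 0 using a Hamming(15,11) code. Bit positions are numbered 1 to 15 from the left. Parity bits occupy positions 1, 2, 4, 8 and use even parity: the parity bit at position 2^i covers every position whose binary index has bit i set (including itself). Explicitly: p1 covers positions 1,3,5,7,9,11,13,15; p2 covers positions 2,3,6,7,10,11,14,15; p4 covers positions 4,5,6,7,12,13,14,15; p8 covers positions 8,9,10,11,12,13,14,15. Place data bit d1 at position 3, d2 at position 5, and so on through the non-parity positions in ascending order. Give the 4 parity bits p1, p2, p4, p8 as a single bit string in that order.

Place data bits at non-power-of-two positions: b3=0, b5=1, b6=1, b7=1, b9=1, b10=0, b11=0, b12=1, b13=0, b14=1, b15=0.
p1 = XOR of data positions {3,5,7,9,11,13,15} = 0⊕1⊕1⊕1⊕0⊕0⊕0 = 1
p2 = XOR of data positions {3,6,7,10,11,14,15} = 0⊕1⊕1⊕0⊕0⊕1⊕0 = 1
p4 = XOR of data positions {5,6,7,12,13,14,15} = 1⊕1⊕1⊕1⊕0⊕1⊕0 = 1
p8 = XOR of data positions {9,10,11,12,13,14,15} = 1⊕0⊕0⊕1⊕0⊕1⊕0 = 1
Parity bits p1,p2,p4,p8 = 1111

1111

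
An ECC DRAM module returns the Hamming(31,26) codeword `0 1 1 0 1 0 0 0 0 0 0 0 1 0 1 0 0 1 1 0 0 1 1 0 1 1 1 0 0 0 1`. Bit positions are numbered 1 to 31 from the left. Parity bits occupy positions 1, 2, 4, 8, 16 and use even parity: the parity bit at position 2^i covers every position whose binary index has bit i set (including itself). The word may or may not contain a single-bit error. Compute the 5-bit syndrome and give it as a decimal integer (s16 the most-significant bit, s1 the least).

s1: b1⊕b3⊕b5⊕b7⊕b9⊕b11⊕b13⊕b15⊕b17⊕b19⊕b21⊕b23⊕b25⊕b27⊕b29⊕b31 = 0⊕1⊕1⊕0⊕0⊕0⊕1⊕1⊕0⊕1⊕0⊕1⊕1⊕1⊕0⊕1 = 1
s2: b2⊕b3⊕b6⊕b7⊕b10⊕b11⊕b14⊕b15⊕b18⊕b19⊕b22⊕b23⊕b26⊕b27⊕b30⊕b31 = 1⊕1⊕0⊕0⊕0⊕0⊕0⊕1⊕1⊕1⊕1⊕1⊕1⊕1⊕0⊕1 = 0
s4: b4⊕b5⊕b6⊕b7⊕b12⊕b13⊕b14⊕b15⊕b20⊕b21⊕b22⊕b23⊕b28⊕b29⊕b30⊕b31 = 0⊕1⊕0⊕0⊕0⊕1⊕0⊕1⊕0⊕0⊕1⊕1⊕0⊕0⊕0⊕1 = 0
s8: b8⊕b9⊕b10⊕b11⊕b12⊕b13⊕b14⊕b15⊕b24⊕b25⊕b26⊕b27⊕b28⊕b29⊕b30⊕b31 = 0⊕0⊕0⊕0⊕0⊕1⊕0⊕1⊕0⊕1⊕1⊕1⊕0⊕0⊕0⊕1 = 0
s16: b16⊕b17⊕b18⊕b19⊕b20⊕b21⊕b22⊕b23⊕b24⊕b25⊕b26⊕b27⊕b28⊕b29⊕b30⊕b31 = 0⊕0⊕1⊕1⊕0⊕0⊕1⊕1⊕0⊕1⊕1⊕1⊕0⊕0⊕0⊕1 = 0
Syndrome (s16...s1) = 00001 → position 1.

1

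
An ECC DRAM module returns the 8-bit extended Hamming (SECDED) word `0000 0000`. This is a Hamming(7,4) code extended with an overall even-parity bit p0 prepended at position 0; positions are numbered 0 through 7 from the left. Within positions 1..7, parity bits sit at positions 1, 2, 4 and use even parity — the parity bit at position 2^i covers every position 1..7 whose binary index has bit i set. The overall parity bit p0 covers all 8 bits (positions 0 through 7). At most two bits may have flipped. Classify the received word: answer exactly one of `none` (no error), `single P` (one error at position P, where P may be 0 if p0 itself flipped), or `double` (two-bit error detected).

none

s1: b1⊕b3⊕b5⊕b7 = 0⊕0⊕0⊕0 = 0
s2: b2⊕b3⊕b6⊕b7 = 0⊕0⊕0⊕0 = 0
s4: b4⊕b5⊕b6⊕b7 = 0⊕0⊕0⊕0 = 0
Syndrome (s4...s1) = 000 → position 0 (no error).
Overall parity (XOR of all 8 bits, including p0): 0⊕0⊕0⊕0⊕0⊕0⊕0⊕0 = 0
Overall=0, syndrome position=0 → no error.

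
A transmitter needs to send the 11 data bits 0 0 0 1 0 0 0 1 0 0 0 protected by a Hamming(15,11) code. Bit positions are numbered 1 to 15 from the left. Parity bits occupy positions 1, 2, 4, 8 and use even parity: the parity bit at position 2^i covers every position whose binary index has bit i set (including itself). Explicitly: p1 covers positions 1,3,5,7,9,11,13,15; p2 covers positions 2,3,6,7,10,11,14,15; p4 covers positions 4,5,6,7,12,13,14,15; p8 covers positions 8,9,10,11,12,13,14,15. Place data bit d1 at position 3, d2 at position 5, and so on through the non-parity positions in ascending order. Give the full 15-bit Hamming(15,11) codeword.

Place data bits at non-power-of-two positions: b3=0, b5=0, b6=0, b7=1, b9=0, b10=0, b11=0, b12=1, b13=0, b14=0, b15=0.
p1 = XOR of data positions {3,5,7,9,11,13,15} = 0⊕0⊕1⊕0⊕0⊕0⊕0 = 1
p2 = XOR of data positions {3,6,7,10,11,14,15} = 0⊕0⊕1⊕0⊕0⊕0⊕0 = 1
p4 = XOR of data positions {5,6,7,12,13,14,15} = 0⊕0⊕1⊕1⊕0⊕0⊕0 = 0
p8 = XOR of data positions {9,10,11,12,13,14,15} = 0⊕0⊕0⊕1⊕0⊕0⊕0 = 1
Codeword b1..b15 = 110000110001000

110000110001000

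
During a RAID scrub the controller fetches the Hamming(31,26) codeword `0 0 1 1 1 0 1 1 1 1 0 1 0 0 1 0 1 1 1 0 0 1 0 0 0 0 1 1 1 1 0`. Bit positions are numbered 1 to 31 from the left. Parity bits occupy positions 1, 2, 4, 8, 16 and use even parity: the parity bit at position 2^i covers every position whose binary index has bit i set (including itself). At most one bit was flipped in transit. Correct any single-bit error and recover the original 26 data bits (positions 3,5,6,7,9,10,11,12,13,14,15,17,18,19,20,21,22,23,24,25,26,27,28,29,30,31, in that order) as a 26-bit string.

s1: b1⊕b3⊕b5⊕b7⊕b9⊕b11⊕b13⊕b15⊕b17⊕b19⊕b21⊕b23⊕b25⊕b27⊕b29⊕b31 = 0⊕1⊕1⊕1⊕1⊕0⊕0⊕1⊕1⊕1⊕0⊕0⊕0⊕1⊕1⊕0 = 1
s2: b2⊕b3⊕b6⊕b7⊕b10⊕b11⊕b14⊕b15⊕b18⊕b19⊕b22⊕b23⊕b26⊕b27⊕b30⊕b31 = 0⊕1⊕0⊕1⊕1⊕0⊕0⊕1⊕1⊕1⊕1⊕0⊕0⊕1⊕1⊕0 = 1
s4: b4⊕b5⊕b6⊕b7⊕b12⊕b13⊕b14⊕b15⊕b20⊕b21⊕b22⊕b23⊕b28⊕b29⊕b30⊕b31 = 1⊕1⊕0⊕1⊕1⊕0⊕0⊕1⊕0⊕0⊕1⊕0⊕1⊕1⊕1⊕0 = 1
s8: b8⊕b9⊕b10⊕b11⊕b12⊕b13⊕b14⊕b15⊕b24⊕b25⊕b26⊕b27⊕b28⊕b29⊕b30⊕b31 = 1⊕1⊕1⊕0⊕1⊕0⊕0⊕1⊕0⊕0⊕0⊕1⊕1⊕1⊕1⊕0 = 1
s16: b16⊕b17⊕b18⊕b19⊕b20⊕b21⊕b22⊕b23⊕b24⊕b25⊕b26⊕b27⊕b28⊕b29⊕b30⊕b31 = 0⊕1⊕1⊕1⊕0⊕0⊕1⊕0⊕0⊕0⊕0⊕1⊕1⊕1⊕1⊕0 = 0
Syndrome (s16...s1) = 01111 → position 15.
Flip bit 15: corrected codeword = 0011101111010000111001000011110
Data bits at positions 3,5,6,7,9,10,11,12,13,14,15,17,18,19,20,21,22,23,24,25,26,27,28,29,30,31: 11011101000111001000011110

11011101000111001000011110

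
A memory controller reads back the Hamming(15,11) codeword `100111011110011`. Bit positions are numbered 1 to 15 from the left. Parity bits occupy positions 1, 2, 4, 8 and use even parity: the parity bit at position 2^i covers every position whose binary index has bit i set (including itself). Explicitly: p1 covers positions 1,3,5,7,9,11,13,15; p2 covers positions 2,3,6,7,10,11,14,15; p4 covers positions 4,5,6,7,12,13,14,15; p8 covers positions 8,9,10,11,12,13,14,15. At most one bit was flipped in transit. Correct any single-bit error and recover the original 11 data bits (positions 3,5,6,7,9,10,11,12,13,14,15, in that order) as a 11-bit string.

s1: b1⊕b3⊕b5⊕b7⊕b9⊕b11⊕b13⊕b15 = 1⊕0⊕1⊕0⊕1⊕1⊕0⊕1 = 1
s2: b2⊕b3⊕b6⊕b7⊕b10⊕b11⊕b14⊕b15 = 0⊕0⊕1⊕0⊕1⊕1⊕1⊕1 = 1
s4: b4⊕b5⊕b6⊕b7⊕b12⊕b13⊕b14⊕b15 = 1⊕1⊕1⊕0⊕0⊕0⊕1⊕1 = 1
s8: b8⊕b9⊕b10⊕b11⊕b12⊕b13⊕b14⊕b15 = 1⊕1⊕1⊕1⊕0⊕0⊕1⊕1 = 0
Syndrome (s8...s1) = 0111 → position 7.
Flip bit 7: corrected codeword = 100111111110011
Data bits at positions 3,5,6,7,9,10,11,12,13,14,15: 01111110011

01111110011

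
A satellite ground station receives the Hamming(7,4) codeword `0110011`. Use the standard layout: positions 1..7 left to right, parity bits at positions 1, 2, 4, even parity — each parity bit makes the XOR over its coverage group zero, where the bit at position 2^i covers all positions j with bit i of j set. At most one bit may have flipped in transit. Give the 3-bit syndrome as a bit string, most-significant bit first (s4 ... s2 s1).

000

s1: b1⊕b3⊕b5⊕b7 = 0⊕1⊕0⊕1 = 0
s2: b2⊕b3⊕b6⊕b7 = 1⊕1⊕1⊕1 = 0
s4: b4⊕b5⊕b6⊕b7 = 0⊕0⊕1⊕1 = 0
Syndrome (s4...s1) = 000 → position 0 (no error).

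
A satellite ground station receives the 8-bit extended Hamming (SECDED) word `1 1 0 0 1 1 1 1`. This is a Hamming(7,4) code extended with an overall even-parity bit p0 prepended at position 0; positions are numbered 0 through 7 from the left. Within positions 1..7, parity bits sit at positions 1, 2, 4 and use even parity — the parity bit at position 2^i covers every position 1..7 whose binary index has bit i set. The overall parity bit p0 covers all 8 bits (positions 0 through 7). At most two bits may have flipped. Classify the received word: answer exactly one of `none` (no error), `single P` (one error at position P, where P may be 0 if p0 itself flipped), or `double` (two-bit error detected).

double

s1: b1⊕b3⊕b5⊕b7 = 1⊕0⊕1⊕1 = 1
s2: b2⊕b3⊕b6⊕b7 = 0⊕0⊕1⊕1 = 0
s4: b4⊕b5⊕b6⊕b7 = 1⊕1⊕1⊕1 = 0
Syndrome (s4...s1) = 001 → position 1.
Overall parity (XOR of all 8 bits, including p0): 1⊕1⊕0⊕0⊕1⊕1⊕1⊕1 = 0
Overall=0, syndrome position=1 → double-bit error detected (uncorrectable).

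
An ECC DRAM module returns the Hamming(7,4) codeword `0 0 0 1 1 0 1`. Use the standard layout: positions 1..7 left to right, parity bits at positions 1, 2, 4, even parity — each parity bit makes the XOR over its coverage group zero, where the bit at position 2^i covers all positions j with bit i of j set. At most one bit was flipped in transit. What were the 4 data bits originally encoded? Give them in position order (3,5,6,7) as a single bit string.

s1: b1⊕b3⊕b5⊕b7 = 0⊕0⊕1⊕1 = 0
s2: b2⊕b3⊕b6⊕b7 = 0⊕0⊕0⊕1 = 1
s4: b4⊕b5⊕b6⊕b7 = 1⊕1⊕0⊕1 = 1
Syndrome (s4...s1) = 110 → position 6.
Flip bit 6: corrected codeword = 0001111
Data bits at positions 3,5,6,7: 0111

0111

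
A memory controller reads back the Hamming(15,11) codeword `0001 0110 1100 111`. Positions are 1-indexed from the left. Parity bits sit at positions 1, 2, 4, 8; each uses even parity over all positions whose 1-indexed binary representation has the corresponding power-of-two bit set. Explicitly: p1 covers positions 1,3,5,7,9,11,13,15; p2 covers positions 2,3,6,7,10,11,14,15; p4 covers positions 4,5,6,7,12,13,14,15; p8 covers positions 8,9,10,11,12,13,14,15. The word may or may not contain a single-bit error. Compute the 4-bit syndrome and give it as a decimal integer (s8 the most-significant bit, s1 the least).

s1: b1⊕b3⊕b5⊕b7⊕b9⊕b11⊕b13⊕b15 = 0⊕0⊕0⊕1⊕1⊕0⊕1⊕1 = 0
s2: b2⊕b3⊕b6⊕b7⊕b10⊕b11⊕b14⊕b15 = 0⊕0⊕1⊕1⊕1⊕0⊕1⊕1 = 1
s4: b4⊕b5⊕b6⊕b7⊕b12⊕b13⊕b14⊕b15 = 1⊕0⊕1⊕1⊕0⊕1⊕1⊕1 = 0
s8: b8⊕b9⊕b10⊕b11⊕b12⊕b13⊕b14⊕b15 = 0⊕1⊕1⊕0⊕0⊕1⊕1⊕1 = 1
Syndrome (s8...s1) = 1010 → position 10.

10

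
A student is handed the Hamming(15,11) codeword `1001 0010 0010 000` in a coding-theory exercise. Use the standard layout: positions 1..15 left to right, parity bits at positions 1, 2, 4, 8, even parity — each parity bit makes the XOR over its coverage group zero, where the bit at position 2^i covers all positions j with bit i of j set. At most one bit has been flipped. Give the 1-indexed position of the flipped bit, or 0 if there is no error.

9

s1: b1⊕b3⊕b5⊕b7⊕b9⊕b11⊕b13⊕b15 = 1⊕0⊕0⊕1⊕0⊕1⊕0⊕0 = 1
s2: b2⊕b3⊕b6⊕b7⊕b10⊕b11⊕b14⊕b15 = 0⊕0⊕0⊕1⊕0⊕1⊕0⊕0 = 0
s4: b4⊕b5⊕b6⊕b7⊕b12⊕b13⊕b14⊕b15 = 1⊕0⊕0⊕1⊕0⊕0⊕0⊕0 = 0
s8: b8⊕b9⊕b10⊕b11⊕b12⊕b13⊕b14⊕b15 = 0⊕0⊕0⊕1⊕0⊕0⊕0⊕0 = 1
Syndrome (s8...s1) = 1001 → position 9.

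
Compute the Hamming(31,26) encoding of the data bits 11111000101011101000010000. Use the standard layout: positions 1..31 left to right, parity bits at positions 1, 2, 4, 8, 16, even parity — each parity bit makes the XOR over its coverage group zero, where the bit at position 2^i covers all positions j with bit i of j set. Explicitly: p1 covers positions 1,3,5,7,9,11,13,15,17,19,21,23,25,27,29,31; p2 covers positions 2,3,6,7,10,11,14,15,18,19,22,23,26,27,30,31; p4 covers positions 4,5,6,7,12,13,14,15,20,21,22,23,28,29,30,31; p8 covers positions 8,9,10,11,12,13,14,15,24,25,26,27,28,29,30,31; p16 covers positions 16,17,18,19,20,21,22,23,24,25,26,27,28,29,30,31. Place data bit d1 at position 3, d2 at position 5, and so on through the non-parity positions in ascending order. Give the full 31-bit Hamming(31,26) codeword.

0011111010001011011101000010000

Place data bits at non-power-of-two positions: b3=1, b5=1, b6=1, b7=1, b9=1, b10=0, b11=0, b12=0, b13=1, b14=0, b15=1, b17=0, b18=1, b19=1, b20=1, b21=0, b22=1, b23=0, b24=0, b25=0, b26=0, b27=1, b28=0, b29=0, b30=0, b31=0.
p1 = XOR of data positions {3,5,7,9,11,13,15,17,19,21,23,25,27,29,31} = 1⊕1⊕1⊕1⊕0⊕1⊕1⊕0⊕1⊕0⊕0⊕0⊕1⊕0⊕0 = 0
p2 = XOR of data positions {3,6,7,10,11,14,15,18,19,22,23,26,27,30,31} = 1⊕1⊕1⊕0⊕0⊕0⊕1⊕1⊕1⊕1⊕0⊕0⊕1⊕0⊕0 = 0
p4 = XOR of data positions {5,6,7,12,13,14,15,20,21,22,23,28,29,30,31} = 1⊕1⊕1⊕0⊕1⊕0⊕1⊕1⊕0⊕1⊕0⊕0⊕0⊕0⊕0 = 1
p8 = XOR of data positions {9,10,11,12,13,14,15,24,25,26,27,28,29,30,31} = 1⊕0⊕0⊕0⊕1⊕0⊕1⊕0⊕0⊕0⊕1⊕0⊕0⊕0⊕0 = 0
p16 = XOR of data positions {17,18,19,20,21,22,23,24,25,26,27,28,29,30,31} = 0⊕1⊕1⊕1⊕0⊕1⊕0⊕0⊕0⊕0⊕1⊕0⊕0⊕0⊕0 = 1
Codeword b1..b31 = 0011111010001011011101000010000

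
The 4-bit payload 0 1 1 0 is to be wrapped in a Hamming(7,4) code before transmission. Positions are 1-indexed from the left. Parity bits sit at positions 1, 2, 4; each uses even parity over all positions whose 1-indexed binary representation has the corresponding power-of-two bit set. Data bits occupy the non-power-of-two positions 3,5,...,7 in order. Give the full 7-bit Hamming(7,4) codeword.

1100110

Place data bits at non-power-of-two positions: b3=0, b5=1, b6=1, b7=0.
p1 = XOR of data positions {3,5,7} = 0⊕1⊕0 = 1
p2 = XOR of data positions {3,6,7} = 0⊕1⊕0 = 1
p4 = XOR of data positions {5,6,7} = 1⊕1⊕0 = 0
Codeword b1..b7 = 1100110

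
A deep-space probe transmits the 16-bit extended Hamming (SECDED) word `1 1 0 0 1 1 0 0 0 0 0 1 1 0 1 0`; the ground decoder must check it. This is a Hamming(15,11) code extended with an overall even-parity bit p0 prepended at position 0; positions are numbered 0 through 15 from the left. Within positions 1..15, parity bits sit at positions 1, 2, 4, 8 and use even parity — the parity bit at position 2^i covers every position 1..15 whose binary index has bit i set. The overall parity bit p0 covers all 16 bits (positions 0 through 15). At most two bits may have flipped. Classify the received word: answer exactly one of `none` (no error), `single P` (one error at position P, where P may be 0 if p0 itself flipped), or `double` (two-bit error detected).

s1: b1⊕b3⊕b5⊕b7⊕b9⊕b11⊕b13⊕b15 = 1⊕0⊕1⊕0⊕0⊕1⊕0⊕0 = 1
s2: b2⊕b3⊕b6⊕b7⊕b10⊕b11⊕b14⊕b15 = 0⊕0⊕0⊕0⊕0⊕1⊕1⊕0 = 0
s4: b4⊕b5⊕b6⊕b7⊕b12⊕b13⊕b14⊕b15 = 1⊕1⊕0⊕0⊕1⊕0⊕1⊕0 = 0
s8: b8⊕b9⊕b10⊕b11⊕b12⊕b13⊕b14⊕b15 = 0⊕0⊕0⊕1⊕1⊕0⊕1⊕0 = 1
Syndrome (s8...s1) = 1001 → position 9.
Overall parity (XOR of all 16 bits, including p0): 1⊕1⊕0⊕0⊕1⊕1⊕0⊕0⊕0⊕0⊕0⊕1⊕1⊕0⊕1⊕0 = 1
Overall=1, syndrome position=9 → single-bit error at position 9.

single 9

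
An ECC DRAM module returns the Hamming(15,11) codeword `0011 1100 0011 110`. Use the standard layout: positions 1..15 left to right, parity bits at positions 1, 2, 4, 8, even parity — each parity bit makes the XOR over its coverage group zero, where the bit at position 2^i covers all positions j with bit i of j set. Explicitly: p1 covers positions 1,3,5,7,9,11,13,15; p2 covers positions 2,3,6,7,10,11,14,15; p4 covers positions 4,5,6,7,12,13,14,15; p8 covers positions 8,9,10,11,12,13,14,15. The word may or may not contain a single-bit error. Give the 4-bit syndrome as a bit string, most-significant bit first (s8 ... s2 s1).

0000

s1: b1⊕b3⊕b5⊕b7⊕b9⊕b11⊕b13⊕b15 = 0⊕1⊕1⊕0⊕0⊕1⊕1⊕0 = 0
s2: b2⊕b3⊕b6⊕b7⊕b10⊕b11⊕b14⊕b15 = 0⊕1⊕1⊕0⊕0⊕1⊕1⊕0 = 0
s4: b4⊕b5⊕b6⊕b7⊕b12⊕b13⊕b14⊕b15 = 1⊕1⊕1⊕0⊕1⊕1⊕1⊕0 = 0
s8: b8⊕b9⊕b10⊕b11⊕b12⊕b13⊕b14⊕b15 = 0⊕0⊕0⊕1⊕1⊕1⊕1⊕0 = 0
Syndrome (s8...s1) = 0000 → position 0 (no error).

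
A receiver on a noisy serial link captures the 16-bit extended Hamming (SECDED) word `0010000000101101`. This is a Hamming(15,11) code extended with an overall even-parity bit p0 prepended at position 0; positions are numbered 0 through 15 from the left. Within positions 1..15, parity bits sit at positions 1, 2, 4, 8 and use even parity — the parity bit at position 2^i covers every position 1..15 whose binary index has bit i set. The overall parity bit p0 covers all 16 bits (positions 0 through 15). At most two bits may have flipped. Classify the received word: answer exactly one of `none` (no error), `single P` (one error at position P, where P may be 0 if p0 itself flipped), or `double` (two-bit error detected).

single 6

s1: b1⊕b3⊕b5⊕b7⊕b9⊕b11⊕b13⊕b15 = 0⊕0⊕0⊕0⊕0⊕0⊕1⊕1 = 0
s2: b2⊕b3⊕b6⊕b7⊕b10⊕b11⊕b14⊕b15 = 1⊕0⊕0⊕0⊕1⊕0⊕0⊕1 = 1
s4: b4⊕b5⊕b6⊕b7⊕b12⊕b13⊕b14⊕b15 = 0⊕0⊕0⊕0⊕1⊕1⊕0⊕1 = 1
s8: b8⊕b9⊕b10⊕b11⊕b12⊕b13⊕b14⊕b15 = 0⊕0⊕1⊕0⊕1⊕1⊕0⊕1 = 0
Syndrome (s8...s1) = 0110 → position 6.
Overall parity (XOR of all 16 bits, including p0): 0⊕0⊕1⊕0⊕0⊕0⊕0⊕0⊕0⊕0⊕1⊕0⊕1⊕1⊕0⊕1 = 1
Overall=1, syndrome position=6 → single-bit error at position 6.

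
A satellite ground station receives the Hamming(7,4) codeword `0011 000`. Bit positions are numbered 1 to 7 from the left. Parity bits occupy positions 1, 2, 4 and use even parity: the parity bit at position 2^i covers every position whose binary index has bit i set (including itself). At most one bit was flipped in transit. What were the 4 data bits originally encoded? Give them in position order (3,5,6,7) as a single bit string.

1001

s1: b1⊕b3⊕b5⊕b7 = 0⊕1⊕0⊕0 = 1
s2: b2⊕b3⊕b6⊕b7 = 0⊕1⊕0⊕0 = 1
s4: b4⊕b5⊕b6⊕b7 = 1⊕0⊕0⊕0 = 1
Syndrome (s4...s1) = 111 → position 7.
Flip bit 7: corrected codeword = 0011001
Data bits at positions 3,5,6,7: 1001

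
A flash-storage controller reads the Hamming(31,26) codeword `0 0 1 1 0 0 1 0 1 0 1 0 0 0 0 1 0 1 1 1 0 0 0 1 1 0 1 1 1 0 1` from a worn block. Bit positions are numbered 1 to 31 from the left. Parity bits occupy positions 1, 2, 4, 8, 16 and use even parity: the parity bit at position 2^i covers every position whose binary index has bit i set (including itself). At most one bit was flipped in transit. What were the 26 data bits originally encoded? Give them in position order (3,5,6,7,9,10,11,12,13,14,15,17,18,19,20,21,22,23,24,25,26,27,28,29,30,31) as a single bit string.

s1: b1⊕b3⊕b5⊕b7⊕b9⊕b11⊕b13⊕b15⊕b17⊕b19⊕b21⊕b23⊕b25⊕b27⊕b29⊕b31 = 0⊕1⊕0⊕1⊕1⊕1⊕0⊕0⊕0⊕1⊕0⊕0⊕1⊕1⊕1⊕1 = 1
s2: b2⊕b3⊕b6⊕b7⊕b10⊕b11⊕b14⊕b15⊕b18⊕b19⊕b22⊕b23⊕b26⊕b27⊕b30⊕b31 = 0⊕1⊕0⊕1⊕0⊕1⊕0⊕0⊕1⊕1⊕0⊕0⊕0⊕1⊕0⊕1 = 1
s4: b4⊕b5⊕b6⊕b7⊕b12⊕b13⊕b14⊕b15⊕b20⊕b21⊕b22⊕b23⊕b28⊕b29⊕b30⊕b31 = 1⊕0⊕0⊕1⊕0⊕0⊕0⊕0⊕1⊕0⊕0⊕0⊕1⊕1⊕0⊕1 = 0
s8: b8⊕b9⊕b10⊕b11⊕b12⊕b13⊕b14⊕b15⊕b24⊕b25⊕b26⊕b27⊕b28⊕b29⊕b30⊕b31 = 0⊕1⊕0⊕1⊕0⊕0⊕0⊕0⊕1⊕1⊕0⊕1⊕1⊕1⊕0⊕1 = 0
s16: b16⊕b17⊕b18⊕b19⊕b20⊕b21⊕b22⊕b23⊕b24⊕b25⊕b26⊕b27⊕b28⊕b29⊕b30⊕b31 = 1⊕0⊕1⊕1⊕1⊕0⊕0⊕0⊕1⊕1⊕0⊕1⊕1⊕1⊕0⊕1 = 0
Syndrome (s16...s1) = 00011 → position 3.
Flip bit 3: corrected codeword = 0001001010100001011100011011101
Data bits at positions 3,5,6,7,9,10,11,12,13,14,15,17,18,19,20,21,22,23,24,25,26,27,28,29,30,31: 00011010000011100011011101

00011010000011100011011101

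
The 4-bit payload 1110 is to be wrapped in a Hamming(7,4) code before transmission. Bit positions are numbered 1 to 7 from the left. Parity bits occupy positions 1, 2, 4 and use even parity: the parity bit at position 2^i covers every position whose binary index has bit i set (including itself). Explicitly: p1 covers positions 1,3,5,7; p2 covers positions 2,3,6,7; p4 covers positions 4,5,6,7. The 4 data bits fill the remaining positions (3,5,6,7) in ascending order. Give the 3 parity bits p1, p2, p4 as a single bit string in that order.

000

Place data bits at non-power-of-two positions: b3=1, b5=1, b6=1, b7=0.
p1 = XOR of data positions {3,5,7} = 1⊕1⊕0 = 0
p2 = XOR of data positions {3,6,7} = 1⊕1⊕0 = 0
p4 = XOR of data positions {5,6,7} = 1⊕1⊕0 = 0
Parity bits p1,p2,p4 = 000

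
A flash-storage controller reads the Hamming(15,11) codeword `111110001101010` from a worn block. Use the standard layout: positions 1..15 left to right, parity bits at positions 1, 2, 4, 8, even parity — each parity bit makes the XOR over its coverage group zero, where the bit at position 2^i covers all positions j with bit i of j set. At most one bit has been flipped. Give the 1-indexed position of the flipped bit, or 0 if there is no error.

0

s1: b1⊕b3⊕b5⊕b7⊕b9⊕b11⊕b13⊕b15 = 1⊕1⊕1⊕0⊕1⊕0⊕0⊕0 = 0
s2: b2⊕b3⊕b6⊕b7⊕b10⊕b11⊕b14⊕b15 = 1⊕1⊕0⊕0⊕1⊕0⊕1⊕0 = 0
s4: b4⊕b5⊕b6⊕b7⊕b12⊕b13⊕b14⊕b15 = 1⊕1⊕0⊕0⊕1⊕0⊕1⊕0 = 0
s8: b8⊕b9⊕b10⊕b11⊕b12⊕b13⊕b14⊕b15 = 0⊕1⊕1⊕0⊕1⊕0⊕1⊕0 = 0
Syndrome (s8...s1) = 0000 → position 0 (no error).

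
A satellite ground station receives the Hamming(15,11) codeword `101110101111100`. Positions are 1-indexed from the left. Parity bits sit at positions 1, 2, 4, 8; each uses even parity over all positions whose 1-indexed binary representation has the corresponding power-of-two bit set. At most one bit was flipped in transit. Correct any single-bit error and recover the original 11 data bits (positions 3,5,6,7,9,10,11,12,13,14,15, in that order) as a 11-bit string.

s1: b1⊕b3⊕b5⊕b7⊕b9⊕b11⊕b13⊕b15 = 1⊕1⊕1⊕1⊕1⊕1⊕1⊕0 = 1
s2: b2⊕b3⊕b6⊕b7⊕b10⊕b11⊕b14⊕b15 = 0⊕1⊕0⊕1⊕1⊕1⊕0⊕0 = 0
s4: b4⊕b5⊕b6⊕b7⊕b12⊕b13⊕b14⊕b15 = 1⊕1⊕0⊕1⊕1⊕1⊕0⊕0 = 1
s8: b8⊕b9⊕b10⊕b11⊕b12⊕b13⊕b14⊕b15 = 0⊕1⊕1⊕1⊕1⊕1⊕0⊕0 = 1
Syndrome (s8...s1) = 1101 → position 13.
Flip bit 13: corrected codeword = 101110101111000
Data bits at positions 3,5,6,7,9,10,11,12,13,14,15: 11011111000

11011111000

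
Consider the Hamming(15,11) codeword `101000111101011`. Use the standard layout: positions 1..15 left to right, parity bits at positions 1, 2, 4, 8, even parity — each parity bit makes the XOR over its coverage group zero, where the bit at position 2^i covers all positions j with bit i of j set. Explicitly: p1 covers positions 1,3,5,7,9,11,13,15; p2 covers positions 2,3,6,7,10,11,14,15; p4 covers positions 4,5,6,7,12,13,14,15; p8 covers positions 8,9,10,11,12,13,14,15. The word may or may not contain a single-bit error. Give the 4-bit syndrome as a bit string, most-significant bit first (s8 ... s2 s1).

s1: b1⊕b3⊕b5⊕b7⊕b9⊕b11⊕b13⊕b15 = 1⊕1⊕0⊕1⊕1⊕0⊕0⊕1 = 1
s2: b2⊕b3⊕b6⊕b7⊕b10⊕b11⊕b14⊕b15 = 0⊕1⊕0⊕1⊕1⊕0⊕1⊕1 = 1
s4: b4⊕b5⊕b6⊕b7⊕b12⊕b13⊕b14⊕b15 = 0⊕0⊕0⊕1⊕1⊕0⊕1⊕1 = 0
s8: b8⊕b9⊕b10⊕b11⊕b12⊕b13⊕b14⊕b15 = 1⊕1⊕1⊕0⊕1⊕0⊕1⊕1 = 0
Syndrome (s8...s1) = 0011 → position 3.

0011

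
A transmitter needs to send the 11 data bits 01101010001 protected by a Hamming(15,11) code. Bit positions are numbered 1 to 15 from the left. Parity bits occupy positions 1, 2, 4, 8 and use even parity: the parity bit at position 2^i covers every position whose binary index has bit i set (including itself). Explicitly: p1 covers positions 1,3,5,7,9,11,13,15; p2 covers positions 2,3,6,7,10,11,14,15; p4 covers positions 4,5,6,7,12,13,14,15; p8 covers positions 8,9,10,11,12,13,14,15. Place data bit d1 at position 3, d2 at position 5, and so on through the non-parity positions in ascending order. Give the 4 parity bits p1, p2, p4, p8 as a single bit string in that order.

0111

Place data bits at non-power-of-two positions: b3=0, b5=1, b6=1, b7=0, b9=1, b10=0, b11=1, b12=0, b13=0, b14=0, b15=1.
p1 = XOR of data positions {3,5,7,9,11,13,15} = 0⊕1⊕0⊕1⊕1⊕0⊕1 = 0
p2 = XOR of data positions {3,6,7,10,11,14,15} = 0⊕1⊕0⊕0⊕1⊕0⊕1 = 1
p4 = XOR of data positions {5,6,7,12,13,14,15} = 1⊕1⊕0⊕0⊕0⊕0⊕1 = 1
p8 = XOR of data positions {9,10,11,12,13,14,15} = 1⊕0⊕1⊕0⊕0⊕0⊕1 = 1
Parity bits p1,p2,p4,p8 = 0111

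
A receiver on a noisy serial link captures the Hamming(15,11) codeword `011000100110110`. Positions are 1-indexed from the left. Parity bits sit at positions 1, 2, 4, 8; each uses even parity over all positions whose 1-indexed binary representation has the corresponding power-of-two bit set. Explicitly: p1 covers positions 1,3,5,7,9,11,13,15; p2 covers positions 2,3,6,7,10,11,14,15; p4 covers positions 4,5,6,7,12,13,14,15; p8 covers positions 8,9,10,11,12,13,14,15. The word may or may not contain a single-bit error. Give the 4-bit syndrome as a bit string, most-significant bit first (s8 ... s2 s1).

s1: b1⊕b3⊕b5⊕b7⊕b9⊕b11⊕b13⊕b15 = 0⊕1⊕0⊕1⊕0⊕1⊕1⊕0 = 0
s2: b2⊕b3⊕b6⊕b7⊕b10⊕b11⊕b14⊕b15 = 1⊕1⊕0⊕1⊕1⊕1⊕1⊕0 = 0
s4: b4⊕b5⊕b6⊕b7⊕b12⊕b13⊕b14⊕b15 = 0⊕0⊕0⊕1⊕0⊕1⊕1⊕0 = 1
s8: b8⊕b9⊕b10⊕b11⊕b12⊕b13⊕b14⊕b15 = 0⊕0⊕1⊕1⊕0⊕1⊕1⊕0 = 0
Syndrome (s8...s1) = 0100 → position 4.

0100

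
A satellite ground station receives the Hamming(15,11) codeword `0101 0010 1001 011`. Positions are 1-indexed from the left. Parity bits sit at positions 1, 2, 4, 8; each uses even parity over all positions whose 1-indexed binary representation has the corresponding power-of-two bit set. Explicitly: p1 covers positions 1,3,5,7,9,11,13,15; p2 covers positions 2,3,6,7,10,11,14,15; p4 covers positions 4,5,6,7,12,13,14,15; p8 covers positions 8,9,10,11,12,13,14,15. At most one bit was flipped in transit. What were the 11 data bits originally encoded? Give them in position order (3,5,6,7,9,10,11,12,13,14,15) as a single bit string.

01011001011

s1: b1⊕b3⊕b5⊕b7⊕b9⊕b11⊕b13⊕b15 = 0⊕0⊕0⊕1⊕1⊕0⊕0⊕1 = 1
s2: b2⊕b3⊕b6⊕b7⊕b10⊕b11⊕b14⊕b15 = 1⊕0⊕0⊕1⊕0⊕0⊕1⊕1 = 0
s4: b4⊕b5⊕b6⊕b7⊕b12⊕b13⊕b14⊕b15 = 1⊕0⊕0⊕1⊕1⊕0⊕1⊕1 = 1
s8: b8⊕b9⊕b10⊕b11⊕b12⊕b13⊕b14⊕b15 = 0⊕1⊕0⊕0⊕1⊕0⊕1⊕1 = 0
Syndrome (s8...s1) = 0101 → position 5.
Flip bit 5: corrected codeword = 010110101001011
Data bits at positions 3,5,6,7,9,10,11,12,13,14,15: 01011001011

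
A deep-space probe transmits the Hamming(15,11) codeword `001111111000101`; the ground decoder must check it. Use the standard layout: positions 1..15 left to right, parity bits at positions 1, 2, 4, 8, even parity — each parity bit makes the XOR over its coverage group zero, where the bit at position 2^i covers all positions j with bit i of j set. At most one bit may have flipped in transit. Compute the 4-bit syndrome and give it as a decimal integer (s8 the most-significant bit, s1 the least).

s1: b1⊕b3⊕b5⊕b7⊕b9⊕b11⊕b13⊕b15 = 0⊕1⊕1⊕1⊕1⊕0⊕1⊕1 = 0
s2: b2⊕b3⊕b6⊕b7⊕b10⊕b11⊕b14⊕b15 = 0⊕1⊕1⊕1⊕0⊕0⊕0⊕1 = 0
s4: b4⊕b5⊕b6⊕b7⊕b12⊕b13⊕b14⊕b15 = 1⊕1⊕1⊕1⊕0⊕1⊕0⊕1 = 0
s8: b8⊕b9⊕b10⊕b11⊕b12⊕b13⊕b14⊕b15 = 1⊕1⊕0⊕0⊕0⊕1⊕0⊕1 = 0
Syndrome (s8...s1) = 0000 → position 0 (no error).

0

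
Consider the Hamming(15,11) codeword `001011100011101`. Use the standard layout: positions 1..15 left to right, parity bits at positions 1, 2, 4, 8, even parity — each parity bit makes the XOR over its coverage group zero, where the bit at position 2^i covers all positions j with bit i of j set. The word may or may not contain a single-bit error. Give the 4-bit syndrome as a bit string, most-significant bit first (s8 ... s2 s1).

s1: b1⊕b3⊕b5⊕b7⊕b9⊕b11⊕b13⊕b15 = 0⊕1⊕1⊕1⊕0⊕1⊕1⊕1 = 0
s2: b2⊕b3⊕b6⊕b7⊕b10⊕b11⊕b14⊕b15 = 0⊕1⊕1⊕1⊕0⊕1⊕0⊕1 = 1
s4: b4⊕b5⊕b6⊕b7⊕b12⊕b13⊕b14⊕b15 = 0⊕1⊕1⊕1⊕1⊕1⊕0⊕1 = 0
s8: b8⊕b9⊕b10⊕b11⊕b12⊕b13⊕b14⊕b15 = 0⊕0⊕0⊕1⊕1⊕1⊕0⊕1 = 0
Syndrome (s8...s1) = 0010 → position 2.

0010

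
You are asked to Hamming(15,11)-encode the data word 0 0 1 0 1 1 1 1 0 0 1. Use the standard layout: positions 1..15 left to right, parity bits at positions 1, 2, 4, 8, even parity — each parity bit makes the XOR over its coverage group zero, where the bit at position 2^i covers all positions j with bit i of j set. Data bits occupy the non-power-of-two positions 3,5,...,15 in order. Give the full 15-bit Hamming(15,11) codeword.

100101011111001

Place data bits at non-power-of-two positions: b3=0, b5=0, b6=1, b7=0, b9=1, b10=1, b11=1, b12=1, b13=0, b14=0, b15=1.
p1 = XOR of data positions {3,5,7,9,11,13,15} = 0⊕0⊕0⊕1⊕1⊕0⊕1 = 1
p2 = XOR of data positions {3,6,7,10,11,14,15} = 0⊕1⊕0⊕1⊕1⊕0⊕1 = 0
p4 = XOR of data positions {5,6,7,12,13,14,15} = 0⊕1⊕0⊕1⊕0⊕0⊕1 = 1
p8 = XOR of data positions {9,10,11,12,13,14,15} = 1⊕1⊕1⊕1⊕0⊕0⊕1 = 1
Codeword b1..b15 = 100101011111001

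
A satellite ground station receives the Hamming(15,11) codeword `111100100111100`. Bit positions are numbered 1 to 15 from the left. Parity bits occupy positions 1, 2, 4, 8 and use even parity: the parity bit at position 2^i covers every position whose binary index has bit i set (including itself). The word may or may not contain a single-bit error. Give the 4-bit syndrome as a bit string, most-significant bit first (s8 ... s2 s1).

s1: b1⊕b3⊕b5⊕b7⊕b9⊕b11⊕b13⊕b15 = 1⊕1⊕0⊕1⊕0⊕1⊕1⊕0 = 1
s2: b2⊕b3⊕b6⊕b7⊕b10⊕b11⊕b14⊕b15 = 1⊕1⊕0⊕1⊕1⊕1⊕0⊕0 = 1
s4: b4⊕b5⊕b6⊕b7⊕b12⊕b13⊕b14⊕b15 = 1⊕0⊕0⊕1⊕1⊕1⊕0⊕0 = 0
s8: b8⊕b9⊕b10⊕b11⊕b12⊕b13⊕b14⊕b15 = 0⊕0⊕1⊕1⊕1⊕1⊕0⊕0 = 0
Syndrome (s8...s1) = 0011 → position 3.

0011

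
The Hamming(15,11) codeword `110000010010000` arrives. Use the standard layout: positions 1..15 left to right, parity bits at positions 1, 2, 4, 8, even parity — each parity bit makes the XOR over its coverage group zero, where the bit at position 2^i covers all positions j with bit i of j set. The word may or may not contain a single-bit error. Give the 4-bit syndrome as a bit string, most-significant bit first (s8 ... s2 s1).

0000

s1: b1⊕b3⊕b5⊕b7⊕b9⊕b11⊕b13⊕b15 = 1⊕0⊕0⊕0⊕0⊕1⊕0⊕0 = 0
s2: b2⊕b3⊕b6⊕b7⊕b10⊕b11⊕b14⊕b15 = 1⊕0⊕0⊕0⊕0⊕1⊕0⊕0 = 0
s4: b4⊕b5⊕b6⊕b7⊕b12⊕b13⊕b14⊕b15 = 0⊕0⊕0⊕0⊕0⊕0⊕0⊕0 = 0
s8: b8⊕b9⊕b10⊕b11⊕b12⊕b13⊕b14⊕b15 = 1⊕0⊕0⊕1⊕0⊕0⊕0⊕0 = 0
Syndrome (s8...s1) = 0000 → position 0 (no error).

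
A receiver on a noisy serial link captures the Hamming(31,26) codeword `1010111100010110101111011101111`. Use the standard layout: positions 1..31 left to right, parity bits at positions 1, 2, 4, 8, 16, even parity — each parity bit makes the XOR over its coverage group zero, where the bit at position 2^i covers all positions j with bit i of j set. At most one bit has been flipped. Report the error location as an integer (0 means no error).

s1: b1⊕b3⊕b5⊕b7⊕b9⊕b11⊕b13⊕b15⊕b17⊕b19⊕b21⊕b23⊕b25⊕b27⊕b29⊕b31 = 1⊕1⊕1⊕1⊕0⊕0⊕0⊕1⊕1⊕1⊕1⊕0⊕1⊕0⊕1⊕1 = 1
s2: b2⊕b3⊕b6⊕b7⊕b10⊕b11⊕b14⊕b15⊕b18⊕b19⊕b22⊕b23⊕b26⊕b27⊕b30⊕b31 = 0⊕1⊕1⊕1⊕0⊕0⊕1⊕1⊕0⊕1⊕1⊕0⊕1⊕0⊕1⊕1 = 0
s4: b4⊕b5⊕b6⊕b7⊕b12⊕b13⊕b14⊕b15⊕b20⊕b21⊕b22⊕b23⊕b28⊕b29⊕b30⊕b31 = 0⊕1⊕1⊕1⊕1⊕0⊕1⊕1⊕1⊕1⊕1⊕0⊕1⊕1⊕1⊕1 = 1
s8: b8⊕b9⊕b10⊕b11⊕b12⊕b13⊕b14⊕b15⊕b24⊕b25⊕b26⊕b27⊕b28⊕b29⊕b30⊕b31 = 1⊕0⊕0⊕0⊕1⊕0⊕1⊕1⊕1⊕1⊕1⊕0⊕1⊕1⊕1⊕1 = 1
s16: b16⊕b17⊕b18⊕b19⊕b20⊕b21⊕b22⊕b23⊕b24⊕b25⊕b26⊕b27⊕b28⊕b29⊕b30⊕b31 = 0⊕1⊕0⊕1⊕1⊕1⊕1⊕0⊕1⊕1⊕1⊕0⊕1⊕1⊕1⊕1 = 0
Syndrome (s16...s1) = 01101 → position 13.

13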